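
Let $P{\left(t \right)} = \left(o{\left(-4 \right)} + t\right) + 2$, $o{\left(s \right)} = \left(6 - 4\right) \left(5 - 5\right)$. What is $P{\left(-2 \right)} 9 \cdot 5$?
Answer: $0$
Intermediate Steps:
$o{\left(s \right)} = 0$ ($o{\left(s \right)} = 2 \cdot 0 = 0$)
$P{\left(t \right)} = 2 + t$ ($P{\left(t \right)} = \left(0 + t\right) + 2 = t + 2 = 2 + t$)
$P{\left(-2 \right)} 9 \cdot 5 = \left(2 - 2\right) 9 \cdot 5 = 0 \cdot 9 \cdot 5 = 0 \cdot 5 = 0$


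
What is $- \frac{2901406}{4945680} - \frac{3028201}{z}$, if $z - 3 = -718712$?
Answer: $\frac{6445623258413}{1777252363560} \approx 3.6267$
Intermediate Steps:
$z = -718709$ ($z = 3 - 718712 = -718709$)
$- \frac{2901406}{4945680} - \frac{3028201}{z} = - \frac{2901406}{4945680} - \frac{3028201}{-718709} = \left(-2901406\right) \frac{1}{4945680} - - \frac{3028201}{718709} = - \frac{1450703}{2472840} + \frac{3028201}{718709} = \frac{6445623258413}{1777252363560}$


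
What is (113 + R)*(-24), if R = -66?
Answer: -1128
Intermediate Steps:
(113 + R)*(-24) = (113 - 66)*(-24) = 47*(-24) = -1128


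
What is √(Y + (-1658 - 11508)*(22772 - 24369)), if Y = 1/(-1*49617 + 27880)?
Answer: 3*√1103863741120389/21737 ≈ 4585.4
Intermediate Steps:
Y = -1/21737 (Y = 1/(-49617 + 27880) = 1/(-21737) = -1/21737 ≈ -4.6004e-5)
√(Y + (-1658 - 11508)*(22772 - 24369)) = √(-1/21737 + (-1658 - 11508)*(22772 - 24369)) = √(-1/21737 - 13166*(-1597)) = √(-1/21737 + 21026102) = √(457044379173/21737) = 3*√1103863741120389/21737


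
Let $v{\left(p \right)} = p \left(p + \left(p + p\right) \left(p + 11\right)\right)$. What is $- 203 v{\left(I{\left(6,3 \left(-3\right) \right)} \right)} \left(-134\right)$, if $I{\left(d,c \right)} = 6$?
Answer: $34274520$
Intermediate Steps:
$v{\left(p \right)} = p \left(p + 2 p \left(11 + p\right)\right)$
$- 203 v{\left(I{\left(6,3 \left(-3\right) \right)} \right)} \left(-134\right) = - 203 \cdot 6^{2} \left(23 + 2 \cdot 6\right) \left(-134\right) = - 203 \cdot 36 \left(23 + 12\right) \left(-134\right) = - 203 \cdot 36 \cdot 35 \left(-134\right) = \left(-203\right) 1260 \left(-134\right) = \left(-255780\right) \left(-134\right) = 34274520$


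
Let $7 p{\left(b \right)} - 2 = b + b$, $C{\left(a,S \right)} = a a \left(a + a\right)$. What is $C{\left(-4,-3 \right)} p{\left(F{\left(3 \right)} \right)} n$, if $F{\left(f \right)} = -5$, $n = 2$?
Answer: $\frac{2048}{7} \approx 292.57$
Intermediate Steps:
$C{\left(a,S \right)} = 2 a^{3}$ ($C{\left(a,S \right)} = a^{2} \cdot 2 a = 2 a^{3}$)
$p{\left(b \right)} = \frac{2}{7} + \frac{2 b}{7}$ ($p{\left(b \right)} = \frac{2}{7} + \frac{b + b}{7} = \frac{2}{7} + \frac{2 b}{7}$)
$C{\left(-4,-3 \right)} p{\left(F{\left(3 \right)} \right)} n = 2 \left(-4\right)^{3} \left(\frac{2}{7} + \frac{2}{7} \left(-5\right)\right) 2 = 2 \left(-64\right) \left(\frac{2}{7} - \frac{10}{7}\right) 2 = \left(-128\right) \left(- \frac{8}{7}\right) 2 = \frac{1024}{7} \cdot 2 = \frac{2048}{7}$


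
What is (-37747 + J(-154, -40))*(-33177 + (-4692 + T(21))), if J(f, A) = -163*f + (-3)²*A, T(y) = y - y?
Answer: 492486345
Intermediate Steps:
T(y) = 0
J(f, A) = -163*f + 9*A
(-37747 + J(-154, -40))*(-33177 + (-4692 + T(21))) = (-37747 + (-163*(-154) + 9*(-40)))*(-33177 + (-4692 + 0)) = (-37747 + (25102 - 360))*(-33177 - 4692) = (-37747 + 24742)*(-37869) = -13005*(-37869) = 492486345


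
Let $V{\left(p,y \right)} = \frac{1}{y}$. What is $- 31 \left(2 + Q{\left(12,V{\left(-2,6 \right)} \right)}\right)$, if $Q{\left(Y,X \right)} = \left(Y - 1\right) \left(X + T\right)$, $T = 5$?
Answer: $- \frac{10943}{6} \approx -1823.8$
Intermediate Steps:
$Q{\left(Y,X \right)} = \left(-1 + Y\right) \left(5 + X\right)$ ($Q{\left(Y,X \right)} = \left(Y - 1\right) \left(X + 5\right) = \left(-1 + Y\right) \left(5 + X\right)$)
$- 31 \left(2 + Q{\left(12,V{\left(-2,6 \right)} \right)}\right) = - 31 \left(2 + \left(-5 - \frac{1}{6} + 5 \cdot 12 + \frac{1}{6} \cdot 12\right)\right) = - 31 \left(2 + \left(-5 - \frac{1}{6} + 60 + \frac{1}{6} \cdot 12\right)\right) = - 31 \left(2 + \left(-5 - \frac{1}{6} + 60 + 2\right)\right) = - 31 \left(2 + \frac{341}{6}\right) = \left(-31\right) \frac{353}{6} = - \frac{10943}{6}$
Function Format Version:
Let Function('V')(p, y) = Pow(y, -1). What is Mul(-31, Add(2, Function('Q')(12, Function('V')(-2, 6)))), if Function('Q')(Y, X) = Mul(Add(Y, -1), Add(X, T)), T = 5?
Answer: Rational(-10943, 6) ≈ -1823.8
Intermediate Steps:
Function('Q')(Y, X) = Mul(Add(-1, Y), Add(5, X)) (Function('Q')(Y, X) = Mul(Add(Y, -1), Add(X, 5)) = Mul(Add(-1, Y), Add(5, X)))
Mul(-31, Add(2, Function('Q')(12, Function('V')(-2, 6)))) = Mul(-31, Add(2, Add(-5, Mul(-1, Pow(6, -1)), Mul(5, 12), Mul(Pow(6, -1), 12)))) = Mul(-31, Add(2, Add(-5, Mul(-1, Rational(1, 6)), 60, Mul(Rational(1, 6), 12)))) = Mul(-31, Add(2, Add(-5, Rational(-1, 6), 60, 2))) = Mul(-31, Add(2, Rational(341, 6))) = Mul(-31, Rational(353, 6)) = Rational(-10943, 6)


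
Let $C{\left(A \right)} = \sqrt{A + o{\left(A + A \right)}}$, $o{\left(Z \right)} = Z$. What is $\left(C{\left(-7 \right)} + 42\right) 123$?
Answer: $5166 + 123 i \sqrt{21} \approx 5166.0 + 563.66 i$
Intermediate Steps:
$C{\left(A \right)} = \sqrt{3} \sqrt{A}$ ($C{\left(A \right)} = \sqrt{A + \left(A + A\right)} = \sqrt{A + 2 A} = \sqrt{3 A} = \sqrt{3} \sqrt{A}$)
$\left(C{\left(-7 \right)} + 42\right) 123 = \left(\sqrt{3} \sqrt{-7} + 42\right) 123 = \left(\sqrt{3} i \sqrt{7} + 42\right) 123 = \left(i \sqrt{21} + 42\right) 123 = \left(42 + i \sqrt{21}\right) 123 = 5166 + 123 i \sqrt{21}$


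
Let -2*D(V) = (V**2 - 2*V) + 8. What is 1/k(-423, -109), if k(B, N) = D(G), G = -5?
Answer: -2/43 ≈ -0.046512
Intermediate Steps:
D(V) = -4 + V - V**2/2 (D(V) = -((V**2 - 2*V) + 8)/2 = -(8 + V**2 - 2*V)/2 = -4 + V - V**2/2)
k(B, N) = -43/2 (k(B, N) = -4 - 5 - 1/2*(-5)**2 = -4 - 5 - 1/2*25 = -4 - 5 - 25/2 = -43/2)
1/k(-423, -109) = 1/(-43/2) = -2/43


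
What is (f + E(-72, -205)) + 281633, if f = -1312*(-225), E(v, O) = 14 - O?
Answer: 577052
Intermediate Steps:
f = 295200
(f + E(-72, -205)) + 281633 = (295200 + (14 - 1*(-205))) + 281633 = (295200 + (14 + 205)) + 281633 = (295200 + 219) + 281633 = 295419 + 281633 = 577052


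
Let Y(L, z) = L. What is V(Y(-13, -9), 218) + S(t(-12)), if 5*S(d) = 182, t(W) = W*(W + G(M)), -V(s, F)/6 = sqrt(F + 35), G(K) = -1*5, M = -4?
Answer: 182/5 - 6*sqrt(253) ≈ -59.036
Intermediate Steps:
G(K) = -5
V(s, F) = -6*sqrt(35 + F) (V(s, F) = -6*sqrt(F + 35) = -6*sqrt(35 + F))
t(W) = W*(-5 + W) (t(W) = W*(W - 5) = W*(-5 + W))
S(d) = 182/5 (S(d) = (1/5)*182 = 182/5)
V(Y(-13, -9), 218) + S(t(-12)) = -6*sqrt(35 + 218) + 182/5 = -6*sqrt(253) + 182/5 = 182/5 - 6*sqrt(253)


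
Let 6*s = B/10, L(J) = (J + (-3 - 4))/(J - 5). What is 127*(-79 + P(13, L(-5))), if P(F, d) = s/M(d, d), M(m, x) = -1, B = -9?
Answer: -200279/20 ≈ -10014.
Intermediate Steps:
L(J) = (-7 + J)/(-5 + J) (L(J) = (J - 7)/(-5 + J) = (-7 + J)/(-5 + J))
s = -3/20 (s = (-9/10)/6 = (-9*⅒)/6 = (⅙)*(-9/10) = -3/20 ≈ -0.15000)
P(F, d) = 3/20 (P(F, d) = -3/20/(-1) = -3/20*(-1) = 3/20)
127*(-79 + P(13, L(-5))) = 127*(-79 + 3/20) = 127*(-1577/20) = -200279/20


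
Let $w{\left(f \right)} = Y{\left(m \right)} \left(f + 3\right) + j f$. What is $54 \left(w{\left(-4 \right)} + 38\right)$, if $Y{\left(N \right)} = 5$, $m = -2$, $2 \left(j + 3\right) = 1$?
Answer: $2322$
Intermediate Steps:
$j = - \frac{5}{2}$ ($j = -3 + \frac{1}{2} \cdot 1 = -3 + \frac{1}{2} = - \frac{5}{2} \approx -2.5$)
$w{\left(f \right)} = 15 + \frac{5 f}{2}$ ($w{\left(f \right)} = 5 \left(f + 3\right) - \frac{5 f}{2} = 5 \left(3 + f\right) - \frac{5 f}{2} = \left(15 + 5 f\right) - \frac{5 f}{2} = 15 + \frac{5 f}{2}$)
$54 \left(w{\left(-4 \right)} + 38\right) = 54 \left(\left(15 + \frac{5}{2} \left(-4\right)\right) + 38\right) = 54 \left(\left(15 - 10\right) + 38\right) = 54 \left(5 + 38\right) = 54 \cdot 43 = 2322$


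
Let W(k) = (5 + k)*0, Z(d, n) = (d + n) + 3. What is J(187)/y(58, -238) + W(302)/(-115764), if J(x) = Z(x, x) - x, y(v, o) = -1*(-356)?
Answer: 95/178 ≈ 0.53371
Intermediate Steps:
y(v, o) = 356
Z(d, n) = 3 + d + n
J(x) = 3 + x (J(x) = (3 + x + x) - x = (3 + 2*x) - x = 3 + x)
W(k) = 0
J(187)/y(58, -238) + W(302)/(-115764) = (3 + 187)/356 + 0/(-115764) = 190*(1/356) + 0*(-1/115764) = 95/178 + 0 = 95/178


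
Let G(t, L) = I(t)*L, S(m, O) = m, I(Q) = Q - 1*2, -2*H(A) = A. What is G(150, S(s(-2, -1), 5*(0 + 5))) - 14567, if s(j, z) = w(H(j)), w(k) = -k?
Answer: -14715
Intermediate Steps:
H(A) = -A/2
I(Q) = -2 + Q (I(Q) = Q - 2 = -2 + Q)
s(j, z) = j/2 (s(j, z) = -(-1)*j/2 = j/2)
G(t, L) = L*(-2 + t) (G(t, L) = (-2 + t)*L = L*(-2 + t))
G(150, S(s(-2, -1), 5*(0 + 5))) - 14567 = ((½)*(-2))*(-2 + 150) - 14567 = -1*148 - 14567 = -148 - 14567 = -14715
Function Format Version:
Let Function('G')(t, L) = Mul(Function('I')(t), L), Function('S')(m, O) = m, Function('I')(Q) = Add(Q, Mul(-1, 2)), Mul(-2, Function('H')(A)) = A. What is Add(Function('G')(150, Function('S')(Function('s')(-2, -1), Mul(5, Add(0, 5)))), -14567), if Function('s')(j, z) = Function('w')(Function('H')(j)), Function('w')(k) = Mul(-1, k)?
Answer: -14715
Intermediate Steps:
Function('H')(A) = Mul(Rational(-1, 2), A)
Function('I')(Q) = Add(-2, Q) (Function('I')(Q) = Add(Q, -2) = Add(-2, Q))
Function('s')(j, z) = Mul(Rational(1, 2), j) (Function('s')(j, z) = Mul(-1, Mul(Rational(-1, 2), j)) = Mul(Rational(1, 2), j))
Function('G')(t, L) = Mul(L, Add(-2, t)) (Function('G')(t, L) = Mul(Add(-2, t), L) = Mul(L, Add(-2, t)))
Add(Function('G')(150, Function('S')(Function('s')(-2, -1), Mul(5, Add(0, 5)))), -14567) = Add(Mul(Mul(Rational(1, 2), -2), Add(-2, 150)), -14567) = Add(Mul(-1, 148), -14567) = Add(-148, -14567) = -14715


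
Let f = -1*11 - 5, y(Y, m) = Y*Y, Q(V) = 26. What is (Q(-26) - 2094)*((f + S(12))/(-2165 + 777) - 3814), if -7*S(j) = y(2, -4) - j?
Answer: 19158324240/2429 ≈ 7.8873e+6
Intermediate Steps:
y(Y, m) = Y²
S(j) = -4/7 + j/7 (S(j) = -(2² - j)/7 = -(4 - j)/7 = -4/7 + j/7)
f = -16 (f = -11 - 5 = -16)
(Q(-26) - 2094)*((f + S(12))/(-2165 + 777) - 3814) = (26 - 2094)*((-16 + (-4/7 + (⅐)*12))/(-2165 + 777) - 3814) = -2068*((-16 + (-4/7 + 12/7))/(-1388) - 3814) = -2068*((-16 + 8/7)*(-1/1388) - 3814) = -2068*(-104/7*(-1/1388) - 3814) = -2068*(26/2429 - 3814) = -2068*(-9264180/2429) = 19158324240/2429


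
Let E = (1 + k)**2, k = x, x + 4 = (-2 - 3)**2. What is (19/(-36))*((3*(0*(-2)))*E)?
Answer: 0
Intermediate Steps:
x = 21 (x = -4 + (-2 - 3)**2 = -4 + (-5)**2 = -4 + 25 = 21)
k = 21
E = 484 (E = (1 + 21)**2 = 22**2 = 484)
(19/(-36))*((3*(0*(-2)))*E) = (19/(-36))*((3*(0*(-2)))*484) = (19*(-1/36))*((3*0)*484) = -0*484 = -19/36*0 = 0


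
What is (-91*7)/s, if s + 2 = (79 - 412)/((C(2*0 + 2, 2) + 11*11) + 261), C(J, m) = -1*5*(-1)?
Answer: 27391/123 ≈ 222.69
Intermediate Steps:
C(J, m) = 5 (C(J, m) = -5*(-1) = 5)
s = -123/43 (s = -2 + (79 - 412)/((5 + 11*11) + 261) = -2 - 333/((5 + 121) + 261) = -2 - 333/(126 + 261) = -2 - 333/387 = -2 - 333*1/387 = -2 - 37/43 = -123/43 ≈ -2.8605)
(-91*7)/s = (-91*7)/(-123/43) = -637*(-43/123) = 27391/123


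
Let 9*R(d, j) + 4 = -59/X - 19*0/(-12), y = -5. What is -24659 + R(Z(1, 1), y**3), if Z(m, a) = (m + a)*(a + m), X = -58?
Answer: -12872171/522 ≈ -24659.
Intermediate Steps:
Z(m, a) = (a + m)**2 (Z(m, a) = (a + m)*(a + m) = (a + m)**2)
R(d, j) = -173/522 (R(d, j) = -4/9 + (-59/(-58) - 19*0/(-12))/9 = -4/9 + (-59*(-1/58) + 0*(-1/12))/9 = -4/9 + (59/58 + 0)/9 = -4/9 + (1/9)*(59/58) = -4/9 + 59/522 = -173/522)
-24659 + R(Z(1, 1), y**3) = -24659 - 173/522 = -12872171/522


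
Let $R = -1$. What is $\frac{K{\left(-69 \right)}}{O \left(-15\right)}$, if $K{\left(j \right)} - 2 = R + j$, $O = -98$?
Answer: $- \frac{34}{735} \approx -0.046259$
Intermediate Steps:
$K{\left(j \right)} = 1 + j$ ($K{\left(j \right)} = 2 + \left(-1 + j\right) = 1 + j$)
$\frac{K{\left(-69 \right)}}{O \left(-15\right)} = \frac{1 - 69}{\left(-98\right) \left(-15\right)} = - \frac{68}{1470} = \left(-68\right) \frac{1}{1470} = - \frac{34}{735}$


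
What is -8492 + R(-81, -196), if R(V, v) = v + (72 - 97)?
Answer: -8713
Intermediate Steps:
R(V, v) = -25 + v (R(V, v) = v - 25 = -25 + v)
-8492 + R(-81, -196) = -8492 + (-25 - 196) = -8492 - 221 = -8713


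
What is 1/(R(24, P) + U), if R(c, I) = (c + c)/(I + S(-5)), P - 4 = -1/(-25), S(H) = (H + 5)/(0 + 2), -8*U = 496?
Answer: -101/5062 ≈ -0.019953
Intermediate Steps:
U = -62 (U = -⅛*496 = -62)
S(H) = 5/2 + H/2 (S(H) = (5 + H)/2 = (5 + H)*(½) = 5/2 + H/2)
P = 101/25 (P = 4 - 1/(-25) = 4 - 1*(-1/25) = 4 + 1/25 = 101/25 ≈ 4.0400)
R(c, I) = 2*c/I (R(c, I) = (c + c)/(I + (5/2 + (½)*(-5))) = (2*c)/(I + (5/2 - 5/2)) = (2*c)/(I + 0) = (2*c)/I = 2*c/I)
1/(R(24, P) + U) = 1/(2*24/(101/25) - 62) = 1/(2*24*(25/101) - 62) = 1/(1200/101 - 62) = 1/(-5062/101) = -101/5062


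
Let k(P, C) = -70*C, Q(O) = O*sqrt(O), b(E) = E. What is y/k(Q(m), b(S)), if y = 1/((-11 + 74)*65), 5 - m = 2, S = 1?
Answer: -1/286650 ≈ -3.4886e-6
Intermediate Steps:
m = 3 (m = 5 - 1*2 = 5 - 2 = 3)
Q(O) = O**(3/2)
y = 1/4095 (y = (1/65)/63 = (1/63)*(1/65) = 1/4095 ≈ 0.00024420)
y/k(Q(m), b(S)) = 1/(4095*((-70*1))) = (1/4095)/(-70) = (1/4095)*(-1/70) = -1/286650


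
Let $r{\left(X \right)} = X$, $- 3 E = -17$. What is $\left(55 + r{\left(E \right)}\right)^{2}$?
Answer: $\frac{33124}{9} \approx 3680.4$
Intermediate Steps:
$E = \frac{17}{3}$ ($E = \left(- \frac{1}{3}\right) \left(-17\right) = \frac{17}{3} \approx 5.6667$)
$\left(55 + r{\left(E \right)}\right)^{2} = \left(55 + \frac{17}{3}\right)^{2} = \left(\frac{182}{3}\right)^{2} = \frac{33124}{9}$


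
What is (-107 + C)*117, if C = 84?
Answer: -2691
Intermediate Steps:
(-107 + C)*117 = (-107 + 84)*117 = -23*117 = -2691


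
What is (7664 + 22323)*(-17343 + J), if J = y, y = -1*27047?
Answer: -1331122930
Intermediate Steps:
y = -27047
J = -27047
(7664 + 22323)*(-17343 + J) = (7664 + 22323)*(-17343 - 27047) = 29987*(-44390) = -1331122930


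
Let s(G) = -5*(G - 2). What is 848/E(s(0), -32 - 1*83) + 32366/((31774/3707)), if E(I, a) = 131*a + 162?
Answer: 894023175867/236763961 ≈ 3776.0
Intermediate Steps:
s(G) = 10 - 5*G (s(G) = -5*(-2 + G) = 10 - 5*G)
E(I, a) = 162 + 131*a
848/E(s(0), -32 - 1*83) + 32366/((31774/3707)) = 848/(162 + 131*(-32 - 1*83)) + 32366/((31774/3707)) = 848/(162 + 131*(-32 - 83)) + 32366/((31774*(1/3707))) = 848/(162 + 131*(-115)) + 32366/(31774/3707) = 848/(162 - 15065) + 32366*(3707/31774) = 848/(-14903) + 59990381/15887 = 848*(-1/14903) + 59990381/15887 = -848/14903 + 59990381/15887 = 894023175867/236763961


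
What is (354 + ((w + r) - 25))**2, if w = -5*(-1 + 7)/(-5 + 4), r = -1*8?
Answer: 123201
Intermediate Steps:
r = -8
w = 30 (w = -30/(-1) = -30*(-1) = -5*(-6) = 30)
(354 + ((w + r) - 25))**2 = (354 + ((30 - 8) - 25))**2 = (354 + (22 - 25))**2 = (354 - 3)**2 = 351**2 = 123201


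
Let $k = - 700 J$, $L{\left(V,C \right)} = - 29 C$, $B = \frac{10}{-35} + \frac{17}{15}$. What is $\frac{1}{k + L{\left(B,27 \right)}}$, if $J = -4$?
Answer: $\frac{1}{2017} \approx 0.00049579$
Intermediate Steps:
$B = \frac{89}{105}$ ($B = 10 \left(- \frac{1}{35}\right) + 17 \cdot \frac{1}{15} = - \frac{2}{7} + \frac{17}{15} = \frac{89}{105} \approx 0.84762$)
$k = 2800$ ($k = \left(-700\right) \left(-4\right) = 2800$)
$\frac{1}{k + L{\left(B,27 \right)}} = \frac{1}{2800 - 783} = \frac{1}{2017}$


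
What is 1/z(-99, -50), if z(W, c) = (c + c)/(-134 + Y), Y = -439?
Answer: 573/100 ≈ 5.7300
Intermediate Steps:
z(W, c) = -2*c/573 (z(W, c) = (c + c)/(-134 - 439) = (2*c)/(-573) = (2*c)*(-1/573) = -2*c/573)
1/z(-99, -50) = 1/(-2/573*(-50)) = 1/(100/573) = 573/100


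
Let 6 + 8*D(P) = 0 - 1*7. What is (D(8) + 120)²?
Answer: 896809/64 ≈ 14013.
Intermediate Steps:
D(P) = -13/8 (D(P) = -¾ + (0 - 1*7)/8 = -¾ + (0 - 7)/8 = -¾ + (⅛)*(-7) = -¾ - 7/8 = -13/8)
(D(8) + 120)² = (-13/8 + 120)² = (947/8)² = 896809/64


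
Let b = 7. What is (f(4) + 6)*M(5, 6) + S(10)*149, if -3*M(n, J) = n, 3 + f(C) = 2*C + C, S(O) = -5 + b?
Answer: 273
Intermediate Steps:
S(O) = 2 (S(O) = -5 + 7 = 2)
f(C) = -3 + 3*C (f(C) = -3 + (2*C + C) = -3 + 3*C)
M(n, J) = -n/3
(f(4) + 6)*M(5, 6) + S(10)*149 = ((-3 + 3*4) + 6)*(-⅓*5) + 2*149 = ((-3 + 12) + 6)*(-5/3) + 298 = (9 + 6)*(-5/3) + 298 = 15*(-5/3) + 298 = -25 + 298 = 273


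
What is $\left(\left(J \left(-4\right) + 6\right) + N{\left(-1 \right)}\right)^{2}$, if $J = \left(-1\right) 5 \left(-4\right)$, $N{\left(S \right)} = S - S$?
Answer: $5476$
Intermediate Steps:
$N{\left(S \right)} = 0$
$J = 20$ ($J = \left(-5\right) \left(-4\right) = 20$)
$\left(\left(J \left(-4\right) + 6\right) + N{\left(-1 \right)}\right)^{2} = \left(\left(20 \left(-4\right) + 6\right) + 0\right)^{2} = \left(\left(-80 + 6\right) + 0\right)^{2} = \left(-74 + 0\right)^{2} = \left(-74\right)^{2} = 5476$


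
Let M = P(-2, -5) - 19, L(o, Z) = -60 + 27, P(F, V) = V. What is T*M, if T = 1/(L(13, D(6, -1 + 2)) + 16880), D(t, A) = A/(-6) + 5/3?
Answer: -24/16847 ≈ -0.0014246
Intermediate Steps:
D(t, A) = 5/3 - A/6 (D(t, A) = A*(-⅙) + 5*(⅓) = -A/6 + 5/3 = 5/3 - A/6)
L(o, Z) = -33
T = 1/16847 (T = 1/(-33 + 16880) = 1/16847 ≈ 5.9358e-5)
M = -24 (M = -5 - 19 = -24)
T*M = (1/16847)*(-24) = -24/16847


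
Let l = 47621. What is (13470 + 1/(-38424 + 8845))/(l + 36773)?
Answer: 398429129/2496290126 ≈ 0.15961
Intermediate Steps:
(13470 + 1/(-38424 + 8845))/(l + 36773) = (13470 + 1/(-38424 + 8845))/(47621 + 36773) = (13470 + 1/(-29579))/84394 = (13470 - 1/29579)*(1/84394) = (398429129/29579)*(1/84394) = 398429129/2496290126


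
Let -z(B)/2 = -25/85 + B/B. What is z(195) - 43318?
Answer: -736430/17 ≈ -43319.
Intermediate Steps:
z(B) = -24/17 (z(B) = -2*(-25/85 + B/B) = -2*(-25*1/85 + 1) = -2*(-5/17 + 1) = -2*12/17 = -24/17)
z(195) - 43318 = -24/17 - 43318 = -736430/17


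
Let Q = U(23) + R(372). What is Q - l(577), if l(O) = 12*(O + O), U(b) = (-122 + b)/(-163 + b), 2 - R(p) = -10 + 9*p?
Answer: -2405661/140 ≈ -17183.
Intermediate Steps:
R(p) = 12 - 9*p (R(p) = 2 - (-10 + 9*p) = 2 + (10 - 9*p) = 12 - 9*p)
U(b) = (-122 + b)/(-163 + b)
l(O) = 24*O (l(O) = 12*(2*O) = 24*O)
Q = -466941/140 (Q = (-122 + 23)/(-163 + 23) + (12 - 9*372) = -99/(-140) + (12 - 3348) = -1/140*(-99) - 3336 = 99/140 - 3336 = -466941/140 ≈ -3335.3)
Q - l(577) = -466941/140 - 24*577 = -466941/140 - 1*13848 = -466941/140 - 13848 = -2405661/140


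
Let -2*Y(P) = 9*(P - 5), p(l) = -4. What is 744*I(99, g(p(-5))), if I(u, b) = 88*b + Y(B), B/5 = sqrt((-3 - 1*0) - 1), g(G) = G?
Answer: -245148 - 33480*I ≈ -2.4515e+5 - 33480.0*I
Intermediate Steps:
B = 10*I (B = 5*sqrt((-3 - 1*0) - 1) = 5*sqrt((-3 + 0) - 1) = 5*sqrt(-3 - 1) = 5*sqrt(-4) = 5*(2*I) = 10*I ≈ 10.0*I)
Y(P) = 45/2 - 9*P/2 (Y(P) = -9*(P - 5)/2 = -9*(-5 + P)/2 = -(-45 + 9*P)/2 = 45/2 - 9*P/2)
I(u, b) = 45/2 - 45*I + 88*b (I(u, b) = 88*b + (45/2 - 45*I) = 45/2 - 45*I + 88*b)
744*I(99, g(p(-5))) = 744*(45/2 - 45*I + 88*(-4)) = 744*(45/2 - 45*I - 352) = 744*(-659/2 - 45*I) = -245148 - 33480*I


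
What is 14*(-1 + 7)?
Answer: 84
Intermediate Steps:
14*(-1 + 7) = 14*6 = 84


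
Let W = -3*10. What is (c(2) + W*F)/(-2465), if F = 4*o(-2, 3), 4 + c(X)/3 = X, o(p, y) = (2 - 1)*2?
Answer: 246/2465 ≈ 0.099797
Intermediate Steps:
o(p, y) = 2 (o(p, y) = 1*2 = 2)
c(X) = -12 + 3*X
W = -30
F = 8 (F = 4*2 = 8)
(c(2) + W*F)/(-2465) = ((-12 + 3*2) - 30*8)/(-2465) = ((-12 + 6) - 240)*(-1/2465) = (-6 - 240)*(-1/2465) = -246*(-1/2465) = 246/2465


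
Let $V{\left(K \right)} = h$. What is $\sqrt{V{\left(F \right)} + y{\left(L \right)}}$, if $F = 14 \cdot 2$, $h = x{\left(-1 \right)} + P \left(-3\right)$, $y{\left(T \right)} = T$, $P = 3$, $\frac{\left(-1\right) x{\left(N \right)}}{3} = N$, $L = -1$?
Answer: $i \sqrt{7} \approx 2.6458 i$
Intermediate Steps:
$x{\left(N \right)} = - 3 N$
$h = -6$ ($h = \left(-3\right) \left(-1\right) + 3 \left(-3\right) = 3 - 9 = -6$)
$F = 28$
$V{\left(K \right)} = -6$
$\sqrt{V{\left(F \right)} + y{\left(L \right)}} = \sqrt{-6 - 1} = \sqrt{-7} = i \sqrt{7}$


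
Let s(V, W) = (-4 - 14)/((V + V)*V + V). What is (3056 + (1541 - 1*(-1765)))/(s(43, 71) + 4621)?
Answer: 7933414/5762381 ≈ 1.3768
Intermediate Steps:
s(V, W) = -18/(V + 2*V**2) (s(V, W) = -18/((2*V)*V + V) = -18/(2*V**2 + V) = -18/(V + 2*V**2))
(3056 + (1541 - 1*(-1765)))/(s(43, 71) + 4621) = (3056 + (1541 - 1*(-1765)))/(-18/(43*(1 + 2*43)) + 4621) = (3056 + (1541 + 1765))/(-18*1/43/(1 + 86) + 4621) = (3056 + 3306)/(-18*1/43/87 + 4621) = 6362/(-18*1/43*1/87 + 4621) = 6362/(-6/1247 + 4621) = 6362/(5762381/1247) = 6362*(1247/5762381) = 7933414/5762381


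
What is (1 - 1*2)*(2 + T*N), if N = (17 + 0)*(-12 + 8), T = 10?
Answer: 678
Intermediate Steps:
N = -68 (N = 17*(-4) = -68)
(1 - 1*2)*(2 + T*N) = (1 - 1*2)*(2 + 10*(-68)) = (1 - 2)*(2 - 680) = -1*(-678) = 678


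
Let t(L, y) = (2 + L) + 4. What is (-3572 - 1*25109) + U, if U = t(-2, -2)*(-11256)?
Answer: -73705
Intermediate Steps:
t(L, y) = 6 + L
U = -45024 (U = (6 - 2)*(-11256) = 4*(-11256) = -45024)
(-3572 - 1*25109) + U = (-3572 - 1*25109) - 45024 = (-3572 - 25109) - 45024 = -28681 - 45024 = -73705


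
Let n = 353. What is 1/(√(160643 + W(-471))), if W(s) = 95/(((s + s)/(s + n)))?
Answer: √35639843718/75668458 ≈ 0.0024949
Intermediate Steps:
W(s) = 95*(353 + s)/(2*s) (W(s) = 95/(((s + s)/(s + 353))) = 95/(((2*s)/(353 + s))) = 95/((2*s/(353 + s))) = 95*((353 + s)/(2*s)) = 95*(353 + s)/(2*s))
1/(√(160643 + W(-471))) = 1/(√(160643 + (95/2)*(353 - 471)/(-471))) = 1/(√(160643 + (95/2)*(-1/471)*(-118))) = 1/(√(160643 + 5605/471)) = 1/(√(75668458/471)) = 1/(√35639843718/471) = √35639843718/75668458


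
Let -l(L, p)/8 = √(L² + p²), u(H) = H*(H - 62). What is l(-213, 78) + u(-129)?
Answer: 24639 - 24*√5717 ≈ 22824.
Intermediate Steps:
u(H) = H*(-62 + H)
l(L, p) = -8*√(L² + p²)
l(-213, 78) + u(-129) = -8*√((-213)² + 78²) - 129*(-62 - 129) = -8*√(45369 + 6084) - 129*(-191) = -24*√5717 + 24639 = 24639 - 24*√5717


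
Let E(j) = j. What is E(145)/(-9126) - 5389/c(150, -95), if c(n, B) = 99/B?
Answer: 519120775/100386 ≈ 5171.3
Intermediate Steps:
E(145)/(-9126) - 5389/c(150, -95) = 145/(-9126) - 5389/(99/(-95)) = 145*(-1/9126) - 5389/(99*(-1/95)) = -145/9126 - 5389/(-99/95) = -145/9126 - 5389*(-95/99) = -145/9126 + 511955/99 = 519120775/100386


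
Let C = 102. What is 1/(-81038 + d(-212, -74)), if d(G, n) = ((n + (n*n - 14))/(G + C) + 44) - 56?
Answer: -55/4460444 ≈ -1.2331e-5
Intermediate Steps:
d(G, n) = -12 + (-14 + n + n²)/(102 + G) (d(G, n) = ((n + (n*n - 14))/(G + 102) + 44) - 56 = ((n + (n² - 14))/(102 + G) + 44) - 56 = ((n + (-14 + n²))/(102 + G) + 44) - 56 = ((-14 + n + n²)/(102 + G) + 44) - 56 = (44 + (-14 + n + n²)/(102 + G)) - 56 = -12 + (-14 + n + n²)/(102 + G))
1/(-81038 + d(-212, -74)) = 1/(-81038 + (-1238 - 74 + (-74)² - 12*(-212))/(102 - 212)) = 1/(-81038 + (-1238 - 74 + 5476 + 2544)/(-110)) = 1/(-81038 - 1/110*6708) = 1/(-81038 - 3354/55) = 1/(-4460444/55) = -55/4460444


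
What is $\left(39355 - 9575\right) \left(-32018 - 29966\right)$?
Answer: $-1845883520$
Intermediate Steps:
$\left(39355 - 9575\right) \left(-32018 - 29966\right) = \left(39355 - 9575\right) \left(-61984\right) = 29780 \left(-61984\right) = -1845883520$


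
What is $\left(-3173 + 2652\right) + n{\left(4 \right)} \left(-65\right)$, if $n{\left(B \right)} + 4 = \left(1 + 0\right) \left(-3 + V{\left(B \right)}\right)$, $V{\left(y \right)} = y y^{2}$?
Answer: $-4226$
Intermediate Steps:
$V{\left(y \right)} = y^{3}$
$n{\left(B \right)} = -7 + B^{3}$ ($n{\left(B \right)} = -4 + \left(1 + 0\right) \left(-3 + B^{3}\right) = -4 + 1 \left(-3 + B^{3}\right) = -4 + \left(-3 + B^{3}\right) = -7 + B^{3}$)
$\left(-3173 + 2652\right) + n{\left(4 \right)} \left(-65\right) = \left(-3173 + 2652\right) + \left(-7 + 4^{3}\right) \left(-65\right) = -521 + \left(-7 + 64\right) \left(-65\right) = -521 + 57 \left(-65\right) = -521 - 3705 = -4226$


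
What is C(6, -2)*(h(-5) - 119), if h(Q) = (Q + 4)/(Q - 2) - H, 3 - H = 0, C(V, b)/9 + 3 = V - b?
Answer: -38385/7 ≈ -5483.6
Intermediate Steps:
C(V, b) = -27 - 9*b + 9*V (C(V, b) = -27 + 9*(V - b) = -27 + (-9*b + 9*V) = -27 - 9*b + 9*V)
H = 3 (H = 3 - 1*0 = 3 + 0 = 3)
h(Q) = -3 + (4 + Q)/(-2 + Q) (h(Q) = (Q + 4)/(Q - 2) - 1*3 = (4 + Q)/(-2 + Q) - 3 = -3 + (4 + Q)/(-2 + Q))
C(6, -2)*(h(-5) - 119) = (-27 - 9*(-2) + 9*6)*(2*(5 - 1*(-5))/(-2 - 5) - 119) = (-27 + 18 + 54)*(2*(5 + 5)/(-7) - 119) = 45*(2*(-⅐)*10 - 119) = 45*(-20/7 - 119) = 45*(-853/7) = -38385/7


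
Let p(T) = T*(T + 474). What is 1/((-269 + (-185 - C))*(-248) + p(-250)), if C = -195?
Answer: 1/8232 ≈ 0.00012148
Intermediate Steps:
p(T) = T*(474 + T)
1/((-269 + (-185 - C))*(-248) + p(-250)) = 1/((-269 + (-185 - 1*(-195)))*(-248) - 250*(474 - 250)) = 1/((-269 + (-185 + 195))*(-248) - 250*224) = 1/((-269 + 10)*(-248) - 56000) = 1/(-259*(-248) - 56000) = 1/(64232 - 56000) = 1/8232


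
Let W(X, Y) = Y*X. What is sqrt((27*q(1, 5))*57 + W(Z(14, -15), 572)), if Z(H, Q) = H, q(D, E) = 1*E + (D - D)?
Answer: sqrt(15703) ≈ 125.31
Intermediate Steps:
q(D, E) = E (q(D, E) = E + 0 = E)
W(X, Y) = X*Y
sqrt((27*q(1, 5))*57 + W(Z(14, -15), 572)) = sqrt((27*5)*57 + 14*572) = sqrt(135*57 + 8008) = sqrt(7695 + 8008) = sqrt(15703)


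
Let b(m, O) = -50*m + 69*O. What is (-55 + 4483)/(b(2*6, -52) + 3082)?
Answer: -2214/553 ≈ -4.0036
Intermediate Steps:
(-55 + 4483)/(b(2*6, -52) + 3082) = (-55 + 4483)/((-100*6 + 69*(-52)) + 3082) = 4428/((-50*12 - 3588) + 3082) = 4428/((-600 - 3588) + 3082) = 4428/(-4188 + 3082) = 4428/(-1106) = 4428*(-1/1106) = -2214/553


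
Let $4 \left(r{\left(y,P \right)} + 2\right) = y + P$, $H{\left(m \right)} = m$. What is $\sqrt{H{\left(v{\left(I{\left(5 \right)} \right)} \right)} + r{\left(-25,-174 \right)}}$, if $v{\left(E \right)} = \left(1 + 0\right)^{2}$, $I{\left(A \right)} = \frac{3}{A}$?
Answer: $\frac{i \sqrt{203}}{2} \approx 7.1239 i$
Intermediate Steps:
$v{\left(E \right)} = 1$ ($v{\left(E \right)} = 1^{2} = 1$)
$r{\left(y,P \right)} = -2 + \frac{P}{4} + \frac{y}{4}$ ($r{\left(y,P \right)} = -2 + \frac{y + P}{4} = -2 + \frac{P + y}{4} = -2 + \left(\frac{P}{4} + \frac{y}{4}\right) = -2 + \frac{P}{4} + \frac{y}{4}$)
$\sqrt{H{\left(v{\left(I{\left(5 \right)} \right)} \right)} + r{\left(-25,-174 \right)}} = \sqrt{1 + \left(-2 + \frac{1}{4} \left(-174\right) + \frac{1}{4} \left(-25\right)\right)} = \sqrt{1 - \frac{207}{4}} = \sqrt{- \frac{203}{4}} = \frac{i \sqrt{203}}{2}$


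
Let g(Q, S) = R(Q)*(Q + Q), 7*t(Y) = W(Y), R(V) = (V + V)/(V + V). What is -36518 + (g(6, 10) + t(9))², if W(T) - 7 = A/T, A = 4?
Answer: -144262613/3969 ≈ -36347.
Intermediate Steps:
W(T) = 7 + 4/T
R(V) = 1 (R(V) = (2*V)/((2*V)) = (2*V)*(1/(2*V)) = 1)
t(Y) = 1 + 4/(7*Y) (t(Y) = (7 + 4/Y)/7 = 1 + 4/(7*Y))
g(Q, S) = 2*Q (g(Q, S) = 1*(Q + Q) = 1*(2*Q) = 2*Q)
-36518 + (g(6, 10) + t(9))² = -36518 + (2*6 + (4/7 + 9)/9)² = -36518 + (12 + (⅑)*(67/7))² = -36518 + (12 + 67/63)² = -36518 + (823/63)² = -36518 + 677329/3969 = -144262613/3969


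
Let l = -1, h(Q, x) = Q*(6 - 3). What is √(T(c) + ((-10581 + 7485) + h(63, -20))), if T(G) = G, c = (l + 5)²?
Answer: 7*I*√59 ≈ 53.768*I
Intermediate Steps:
h(Q, x) = 3*Q (h(Q, x) = Q*3 = 3*Q)
c = 16 (c = (-1 + 5)² = 4² = 16)
√(T(c) + ((-10581 + 7485) + h(63, -20))) = √(16 + ((-10581 + 7485) + 3*63)) = √(16 + (-3096 + 189)) = √(16 - 2907) = √(-2891) = 7*I*√59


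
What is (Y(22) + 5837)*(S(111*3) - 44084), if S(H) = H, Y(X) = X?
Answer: -256337109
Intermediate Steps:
(Y(22) + 5837)*(S(111*3) - 44084) = (22 + 5837)*(111*3 - 44084) = 5859*(333 - 44084) = 5859*(-43751) = -256337109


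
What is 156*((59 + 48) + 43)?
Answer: 23400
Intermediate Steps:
156*((59 + 48) + 43) = 156*(107 + 43) = 156*150 = 23400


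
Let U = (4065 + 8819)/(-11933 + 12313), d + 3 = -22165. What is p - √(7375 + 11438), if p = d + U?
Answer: -2102739/95 - √18813 ≈ -22271.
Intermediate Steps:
d = -22168 (d = -3 - 22165 = -22168)
U = 3221/95 (U = 12884/380 = 12884*(1/380) = 3221/95 ≈ 33.905)
p = -2102739/95 (p = -22168 + 3221/95 = -2102739/95 ≈ -22134.)
p - √(7375 + 11438) = -2102739/95 - √(7375 + 11438) = -2102739/95 - √18813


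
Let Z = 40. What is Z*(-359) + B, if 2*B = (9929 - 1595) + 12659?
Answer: -7727/2 ≈ -3863.5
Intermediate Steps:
B = 20993/2 (B = ((9929 - 1595) + 12659)/2 = (8334 + 12659)/2 = (½)*20993 = 20993/2 ≈ 10497.)
Z*(-359) + B = 40*(-359) + 20993/2 = -14360 + 20993/2 = -7727/2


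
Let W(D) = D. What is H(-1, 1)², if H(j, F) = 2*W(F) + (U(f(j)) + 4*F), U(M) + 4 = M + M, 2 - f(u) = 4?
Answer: 4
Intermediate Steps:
f(u) = -2 (f(u) = 2 - 1*4 = 2 - 4 = -2)
U(M) = -4 + 2*M (U(M) = -4 + (M + M) = -4 + 2*M)
H(j, F) = -8 + 6*F (H(j, F) = 2*F + ((-4 + 2*(-2)) + 4*F) = 2*F + ((-4 - 4) + 4*F) = 2*F + (-8 + 4*F) = -8 + 6*F)
H(-1, 1)² = (-8 + 6*1)² = (-8 + 6)² = (-2)² = 4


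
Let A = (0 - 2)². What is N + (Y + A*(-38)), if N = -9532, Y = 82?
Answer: -9602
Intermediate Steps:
A = 4 (A = (-2)² = 4)
N + (Y + A*(-38)) = -9532 + (82 + 4*(-38)) = -9532 + (82 - 152) = -9532 - 70 = -9602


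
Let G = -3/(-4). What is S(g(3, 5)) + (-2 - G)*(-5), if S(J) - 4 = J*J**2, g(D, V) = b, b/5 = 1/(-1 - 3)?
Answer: 1011/64 ≈ 15.797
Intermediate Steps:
b = -5/4 (b = 5/(-1 - 3) = 5/(-4) = 5*(-1/4) = -5/4 ≈ -1.2500)
g(D, V) = -5/4
G = 3/4 (G = -3*(-1/4) = 3/4 ≈ 0.75000)
S(J) = 4 + J**3 (S(J) = 4 + J*J**2 = 4 + J**3)
S(g(3, 5)) + (-2 - G)*(-5) = (4 + (-5/4)**3) + (-2 - 1*3/4)*(-5) = (4 - 125/64) + (-2 - 3/4)*(-5) = 131/64 - 11/4*(-5) = 131/64 + 55/4 = 1011/64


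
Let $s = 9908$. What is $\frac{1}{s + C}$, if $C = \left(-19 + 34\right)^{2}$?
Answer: $\frac{1}{10133} \approx 9.8687 \cdot 10^{-5}$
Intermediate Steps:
$C = 225$ ($C = 15^{2} = 225$)
$\frac{1}{s + C} = \frac{1}{9908 + 225} = \frac{1}{10133}$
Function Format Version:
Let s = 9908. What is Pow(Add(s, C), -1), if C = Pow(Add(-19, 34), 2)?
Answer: Rational(1, 10133) ≈ 9.8687e-5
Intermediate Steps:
C = 225 (C = Pow(15, 2) = 225)
Pow(Add(s, C), -1) = Pow(Add(9908, 225), -1) = Pow(10133, -1) = Rational(1, 10133)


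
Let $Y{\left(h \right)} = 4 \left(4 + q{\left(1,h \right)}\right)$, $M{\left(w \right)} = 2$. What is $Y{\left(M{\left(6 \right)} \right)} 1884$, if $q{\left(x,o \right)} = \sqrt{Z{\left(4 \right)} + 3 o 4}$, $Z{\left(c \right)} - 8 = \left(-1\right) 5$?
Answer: $30144 + 22608 \sqrt{3} \approx 69302.0$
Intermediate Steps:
$Z{\left(c \right)} = 3$ ($Z{\left(c \right)} = 8 - 5 = 3$)
$q{\left(x,o \right)} = \sqrt{3 + 12 o}$ ($q{\left(x,o \right)} = \sqrt{3 + 3 o 4} = \sqrt{3 + 12 o}$)
$Y{\left(h \right)} = 16 + 4 \sqrt{3 + 12 h}$ ($Y{\left(h \right)} = 4 \left(4 + \sqrt{3 + 12 h}\right) = 16 + 4 \sqrt{3 + 12 h}$)
$Y{\left(M{\left(6 \right)} \right)} 1884 = \left(16 + 4 \sqrt{3 + 12 \cdot 2}\right) 1884 = \left(16 + 4 \sqrt{3 + 24}\right) 1884 = \left(16 + 4 \sqrt{27}\right) 1884 = \left(16 + 4 \cdot 3 \sqrt{3}\right) 1884 = \left(16 + 12 \sqrt{3}\right) 1884 = 30144 + 22608 \sqrt{3}$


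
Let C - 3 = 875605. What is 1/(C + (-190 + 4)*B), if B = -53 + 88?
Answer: 1/869098 ≈ 1.1506e-6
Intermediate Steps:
B = 35
C = 875608 (C = 3 + 875605 = 875608)
1/(C + (-190 + 4)*B) = 1/(875608 + (-190 + 4)*35) = 1/(875608 - 186*35) = 1/(875608 - 6510) = 1/869098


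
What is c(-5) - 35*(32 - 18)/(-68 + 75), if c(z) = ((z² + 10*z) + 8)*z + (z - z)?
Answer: 15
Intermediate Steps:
c(z) = z*(8 + z² + 10*z) (c(z) = (8 + z² + 10*z)*z + 0 = z*(8 + z² + 10*z) + 0 = z*(8 + z² + 10*z))
c(-5) - 35*(32 - 18)/(-68 + 75) = -5*(8 + (-5)² + 10*(-5)) - 35*(32 - 18)/(-68 + 75) = -5*(8 + 25 - 50) - 490/7 = -5*(-17) - 490/7 = 85 - 35*2 = 85 - 70 = 15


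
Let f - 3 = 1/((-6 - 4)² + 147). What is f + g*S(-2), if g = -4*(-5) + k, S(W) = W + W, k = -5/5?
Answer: -18030/247 ≈ -72.996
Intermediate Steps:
k = -1 (k = -5*⅕ = -1)
S(W) = 2*W
g = 19 (g = -4*(-5) - 1 = 20 - 1 = 19)
f = 742/247 (f = 3 + 1/((-6 - 4)² + 147) = 3 + 1/((-10)² + 147) = 3 + 1/(100 + 147) = 3 + 1/247 = 742/247 ≈ 3.0040)
f + g*S(-2) = 742/247 + 19*(2*(-2)) = 742/247 + 19*(-4) = 742/247 - 76 = -18030/247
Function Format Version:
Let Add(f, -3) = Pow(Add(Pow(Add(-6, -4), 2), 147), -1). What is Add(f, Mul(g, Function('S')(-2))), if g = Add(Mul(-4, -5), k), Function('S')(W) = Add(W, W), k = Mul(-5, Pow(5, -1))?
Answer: Rational(-18030, 247) ≈ -72.996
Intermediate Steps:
k = -1 (k = Mul(-5, Rational(1, 5)) = -1)
Function('S')(W) = Mul(2, W)
g = 19 (g = Add(Mul(-4, -5), -1) = Add(20, -1) = 19)
f = Rational(742, 247) (f = Add(3, Pow(Add(Pow(Add(-6, -4), 2), 147), -1)) = Add(3, Pow(Add(Pow(-10, 2), 147), -1)) = Add(3, Pow(Add(100, 147), -1)) = Add(3, Pow(247, -1)) = Add(3, Rational(1, 247)) = Rational(742, 247) ≈ 3.0040)
Add(f, Mul(g, Function('S')(-2))) = Add(Rational(742, 247), Mul(19, Mul(2, -2))) = Add(Rational(742, 247), Mul(19, -4)) = Add(Rational(742, 247), -76) = Rational(-18030, 247)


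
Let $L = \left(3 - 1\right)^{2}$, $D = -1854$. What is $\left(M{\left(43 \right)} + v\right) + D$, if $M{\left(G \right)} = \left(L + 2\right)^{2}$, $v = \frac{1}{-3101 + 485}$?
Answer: $- \frac{4755889}{2616} \approx -1818.0$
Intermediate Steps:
$L = 4$ ($L = 2^{2} = 4$)
$v = - \frac{1}{2616}$ ($v = \frac{1}{-2616} = - \frac{1}{2616} \approx -0.00038226$)
$M{\left(G \right)} = 36$ ($M{\left(G \right)} = \left(4 + 2\right)^{2} = 6^{2} = 36$)
$\left(M{\left(43 \right)} + v\right) + D = \left(36 - \frac{1}{2616}\right) - 1854 = \frac{94175}{2616} - 1854 = - \frac{4755889}{2616}$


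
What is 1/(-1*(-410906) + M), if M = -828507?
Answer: -1/417601 ≈ -2.3946e-6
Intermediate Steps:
1/(-1*(-410906) + M) = 1/(-1*(-410906) - 828507) = 1/(410906 - 828507) = 1/(-417601) = -1/417601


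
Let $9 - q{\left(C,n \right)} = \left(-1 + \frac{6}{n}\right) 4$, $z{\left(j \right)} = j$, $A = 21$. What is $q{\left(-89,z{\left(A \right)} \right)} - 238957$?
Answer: $- \frac{1672616}{7} \approx -2.3895 \cdot 10^{5}$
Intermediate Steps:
$q{\left(C,n \right)} = 13 - \frac{24}{n}$ ($q{\left(C,n \right)} = 9 - \left(-1 + \frac{6}{n}\right) 4 = 9 - \left(-4 + \frac{24}{n}\right) = 9 + \left(4 - \frac{24}{n}\right) = 13 - \frac{24}{n}$)
$q{\left(-89,z{\left(A \right)} \right)} - 238957 = \left(13 - \frac{24}{21}\right) - 238957 = \left(13 - \frac{8}{7}\right) - 238957 = \frac{83}{7} - 238957 = - \frac{1672616}{7}$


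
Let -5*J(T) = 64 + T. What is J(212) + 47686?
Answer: 238154/5 ≈ 47631.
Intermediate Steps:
J(T) = -64/5 - T/5 (J(T) = -(64 + T)/5 = -64/5 - T/5)
J(212) + 47686 = (-64/5 - ⅕*212) + 47686 = (-64/5 - 212/5) + 47686 = -276/5 + 47686 = 238154/5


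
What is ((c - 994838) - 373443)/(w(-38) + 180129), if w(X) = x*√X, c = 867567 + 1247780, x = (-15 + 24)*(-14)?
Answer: 14952027946/3605228881 + 10458924*I*√38/3605228881 ≈ 4.1473 + 0.017883*I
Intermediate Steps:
x = -126 (x = 9*(-14) = -126)
c = 2115347
w(X) = -126*√X
((c - 994838) - 373443)/(w(-38) + 180129) = ((2115347 - 994838) - 373443)/(-126*I*√38 + 180129) = (1120509 - 373443)/(-126*I*√38 + 180129) = 747066/(-126*I*√38 + 180129) = 747066/(180129 - 126*I*√38)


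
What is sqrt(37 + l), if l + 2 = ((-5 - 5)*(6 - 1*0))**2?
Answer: sqrt(3635) ≈ 60.291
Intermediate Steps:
l = 3598 (l = -2 + ((-5 - 5)*(6 - 1*0))**2 = -2 + (-10*(6 + 0))**2 = -2 + (-10*6)**2 = -2 + (-60)**2 = -2 + 3600 = 3598)
sqrt(37 + l) = sqrt(37 + 3598) = sqrt(3635)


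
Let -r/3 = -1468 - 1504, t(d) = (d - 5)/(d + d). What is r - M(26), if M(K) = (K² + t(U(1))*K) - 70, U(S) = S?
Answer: 8362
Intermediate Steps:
t(d) = (-5 + d)/(2*d) (t(d) = (-5 + d)/((2*d)) = (-5 + d)*(1/(2*d)) = (-5 + d)/(2*d))
r = 8916 (r = -3*(-1468 - 1504) = -3*(-2972) = 8916)
M(K) = -70 + K² - 2*K (M(K) = (K² + ((½)*(-5 + 1)/1)*K) - 70 = (K² + ((½)*1*(-4))*K) - 70 = (K² - 2*K) - 70 = -70 + K² - 2*K)
r - M(26) = 8916 - (-70 + 26² - 2*26) = 8916 - (-70 + 676 - 52) = 8916 - 1*554 = 8916 - 554 = 8362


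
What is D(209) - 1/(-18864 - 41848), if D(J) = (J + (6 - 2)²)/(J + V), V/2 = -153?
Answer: -13660103/5889064 ≈ -2.3196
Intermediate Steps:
V = -306 (V = 2*(-153) = -306)
D(J) = (16 + J)/(-306 + J) (D(J) = (J + (6 - 2)²)/(J - 306) = (J + 4²)/(-306 + J) = (J + 16)/(-306 + J) = (16 + J)/(-306 + J))
D(209) - 1/(-18864 - 41848) = (16 + 209)/(-306 + 209) - 1/(-18864 - 41848) = 225/(-97) - 1/(-60712) = -1/97*225 - 1*(-1/60712) = -225/97 + 1/60712 = -13660103/5889064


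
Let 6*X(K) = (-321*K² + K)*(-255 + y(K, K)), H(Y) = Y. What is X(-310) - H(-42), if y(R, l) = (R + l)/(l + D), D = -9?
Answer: 1245118988819/957 ≈ 1.3011e+9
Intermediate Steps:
y(R, l) = (R + l)/(-9 + l) (y(R, l) = (R + l)/(l - 9) = (R + l)/(-9 + l))
X(K) = (-255 + 2*K/(-9 + K))*(K - 321*K²)/6 (X(K) = ((-321*K² + K)*(-255 + (K + K)/(-9 + K)))/6 = ((K - 321*K²)*(-255 + (2*K)/(-9 + K)))/6 = ((K - 321*K²)*(-255 + 2*K/(-9 + K)))/6 = ((-255 + 2*K/(-9 + K))*(K - 321*K²))/6 = (-255 + 2*K/(-9 + K))*(K - 321*K²)/6)
X(-310) - H(-42) = (⅙)*(-310)*(2295 - 736948*(-310) + 81213*(-310)²)/(-9 - 310) - 1*(-42) = (⅙)*(-310)*(2295 + 228453880 + 81213*96100)/(-319) + 42 = (⅙)*(-310)*(-1/319)*(2295 + 228453880 + 7804569300) + 42 = (⅙)*(-310)*(-1/319)*8033025475 + 42 = 1245118948625/957 + 42 = 1245118988819/957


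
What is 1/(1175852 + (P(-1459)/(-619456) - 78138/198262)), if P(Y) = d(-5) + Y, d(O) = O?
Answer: 7675911592/9025732990226549 ≈ 8.5045e-7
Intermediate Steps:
P(Y) = -5 + Y
1/(1175852 + (P(-1459)/(-619456) - 78138/198262)) = 1/(1175852 + ((-5 - 1459)/(-619456) - 78138/198262)) = 1/(1175852 + (-1464*(-1/619456) - 78138*1/198262)) = 1/(1175852 + (183/77432 - 39069/99131)) = 1/(1175852 - 3007049835/7675911592) = 1/(9025732990226549/7675911592) = 7675911592/9025732990226549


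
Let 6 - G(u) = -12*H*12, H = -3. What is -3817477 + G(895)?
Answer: -3817903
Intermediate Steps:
G(u) = -426 (G(u) = 6 - (-12*(-3))*12 = 6 - 36*12 = 6 - 1*432 = 6 - 432 = -426)
-3817477 + G(895) = -3817477 - 426 = -3817903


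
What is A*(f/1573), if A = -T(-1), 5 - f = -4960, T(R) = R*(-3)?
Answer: -14895/1573 ≈ -9.4692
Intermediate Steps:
T(R) = -3*R
f = 4965 (f = 5 - 1*(-4960) = 5 + 4960 = 4965)
A = -3 (A = -(-3)*(-1) = -1*3 = -3)
A*(f/1573) = -14895/1573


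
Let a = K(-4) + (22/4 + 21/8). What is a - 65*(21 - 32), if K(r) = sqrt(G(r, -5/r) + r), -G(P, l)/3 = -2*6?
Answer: 5785/8 + 4*sqrt(2) ≈ 728.78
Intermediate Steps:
G(P, l) = 36 (G(P, l) = -(-6)*6 = -3*(-12) = 36)
K(r) = sqrt(36 + r)
a = 65/8 + 4*sqrt(2) (a = sqrt(36 - 4) + (22/4 + 21/8) = sqrt(32) + (22*(1/4) + 21*(1/8)) = 4*sqrt(2) + (11/2 + 21/8) = 4*sqrt(2) + 65/8 = 65/8 + 4*sqrt(2) ≈ 13.782)
a - 65*(21 - 32) = (65/8 + 4*sqrt(2)) - 65*(21 - 32) = (65/8 + 4*sqrt(2)) - 65*(-11) = (65/8 + 4*sqrt(2)) + 715 = 5785/8 + 4*sqrt(2)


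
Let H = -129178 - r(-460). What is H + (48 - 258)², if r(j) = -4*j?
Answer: -86918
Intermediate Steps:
H = -131018 (H = -129178 - (-4)*(-460) = -129178 - 1*1840 = -129178 - 1840 = -131018)
H + (48 - 258)² = -131018 + (48 - 258)² = -131018 + (-210)² = -131018 + 44100 = -86918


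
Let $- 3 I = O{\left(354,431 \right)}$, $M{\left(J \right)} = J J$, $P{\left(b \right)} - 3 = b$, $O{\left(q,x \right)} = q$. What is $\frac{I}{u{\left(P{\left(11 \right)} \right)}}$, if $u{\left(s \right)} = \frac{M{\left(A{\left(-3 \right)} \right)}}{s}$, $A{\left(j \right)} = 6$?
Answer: $- \frac{413}{9} \approx -45.889$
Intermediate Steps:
$P{\left(b \right)} = 3 + b$
$M{\left(J \right)} = J^{2}$
$I = -118$ ($I = \left(- \frac{1}{3}\right) 354 = -118$)
$u{\left(s \right)} = \frac{36}{s}$ ($u{\left(s \right)} = \frac{6^{2}}{s} = \frac{36}{s}$)
$\frac{I}{u{\left(P{\left(11 \right)} \right)}} = - \frac{118}{36 \frac{1}{3 + 11}} = - \frac{118}{36 \cdot \frac{1}{14}} = - \frac{118}{\frac{18}{7}} = \left(-118\right) \frac{7}{18} = - \frac{413}{9}$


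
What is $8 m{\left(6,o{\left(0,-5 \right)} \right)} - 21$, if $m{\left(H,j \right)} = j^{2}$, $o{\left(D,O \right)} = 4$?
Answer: $107$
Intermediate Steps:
$8 m{\left(6,o{\left(0,-5 \right)} \right)} - 21 = 8 \cdot 4^{2} - 21 = 8 \cdot 16 - 21 = 128 - 21 = 107$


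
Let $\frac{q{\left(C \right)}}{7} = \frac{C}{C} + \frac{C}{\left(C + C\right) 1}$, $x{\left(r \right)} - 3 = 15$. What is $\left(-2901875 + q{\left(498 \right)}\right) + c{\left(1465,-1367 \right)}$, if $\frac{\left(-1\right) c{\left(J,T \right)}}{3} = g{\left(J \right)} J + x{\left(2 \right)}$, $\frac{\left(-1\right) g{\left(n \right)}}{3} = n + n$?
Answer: $\frac{71460263}{2} \approx 3.573 \cdot 10^{7}$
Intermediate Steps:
$g{\left(n \right)} = - 6 n$ ($g{\left(n \right)} = - 3 \left(n + n\right) = - 3 \cdot 2 n = - 6 n$)
$x{\left(r \right)} = 18$ ($x{\left(r \right)} = 3 + 15 = 18$)
$q{\left(C \right)} = \frac{21}{2}$ ($q{\left(C \right)} = 7 \left(\frac{C}{C} + \frac{C}{\left(C + C\right) 1}\right) = 7 \left(1 + \frac{C}{2 C 1}\right) = 7 \left(1 + \frac{C}{2 C}\right) = 7 \left(1 + C \frac{1}{2 C}\right) = 7 \left(1 + \frac{1}{2}\right) = 7 \cdot \frac{3}{2} = \frac{21}{2}$)
$c{\left(J,T \right)} = -54 + 18 J^{2}$ ($c{\left(J,T \right)} = - 3 \left(- 6 J J + 18\right) = - 3 \left(- 6 J^{2} + 18\right) = - 3 \left(18 - 6 J^{2}\right) = -54 + 18 J^{2}$)
$\left(-2901875 + q{\left(498 \right)}\right) + c{\left(1465,-1367 \right)} = \left(-2901875 + \frac{21}{2}\right) - \left(54 - 18 \cdot 1465^{2}\right) = - \frac{5803729}{2} + \left(-54 + 18 \cdot 2146225\right) = - \frac{5803729}{2} + \left(-54 + 38632050\right) = - \frac{5803729}{2} + 38631996 = \frac{71460263}{2}$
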